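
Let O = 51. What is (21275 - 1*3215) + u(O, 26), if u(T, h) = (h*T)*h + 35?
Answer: 52571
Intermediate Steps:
u(T, h) = 35 + T*h² (u(T, h) = (T*h)*h + 35 = T*h² + 35 = 35 + T*h²)
(21275 - 1*3215) + u(O, 26) = (21275 - 1*3215) + (35 + 51*26²) = (21275 - 3215) + (35 + 51*676) = 18060 + (35 + 34476) = 18060 + 34511 = 52571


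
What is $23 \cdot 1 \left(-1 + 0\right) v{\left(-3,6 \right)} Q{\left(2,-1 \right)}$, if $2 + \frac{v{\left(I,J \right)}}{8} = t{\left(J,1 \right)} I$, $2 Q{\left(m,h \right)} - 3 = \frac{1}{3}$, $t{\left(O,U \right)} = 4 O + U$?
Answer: $\frac{70840}{3} \approx 23613.0$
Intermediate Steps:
$t{\left(O,U \right)} = U + 4 O$
$Q{\left(m,h \right)} = \frac{5}{3}$ ($Q{\left(m,h \right)} = \frac{3}{2} + \frac{1}{2 \cdot 3} = \frac{3}{2} + \frac{1}{2} \cdot \frac{1}{3} = \frac{3}{2} + \frac{1}{6} = \frac{5}{3}$)
$v{\left(I,J \right)} = -16 + 8 I \left(1 + 4 J\right)$ ($v{\left(I,J \right)} = -16 + 8 \left(1 + 4 J\right) I = -16 + 8 I \left(1 + 4 J\right)$)
$23 \cdot 1 \left(-1 + 0\right) v{\left(-3,6 \right)} Q{\left(2,-1 \right)} = 23 \cdot 1 \left(-1 + 0\right) \left(-16 + 8 \left(-3\right) \left(1 + 4 \cdot 6\right)\right) \frac{5}{3} = 23 \cdot 1 \left(-1\right) \left(-16 + 8 \left(-3\right) \left(1 + 24\right)\right) \frac{5}{3} = 23 \left(-1\right) \left(-16 + 8 \left(-3\right) 25\right) \frac{5}{3} = - 23 \left(-16 - 600\right) \frac{5}{3} = \left(-23\right) \left(-616\right) \frac{5}{3} = 14168 \cdot \frac{5}{3} = \frac{70840}{3}$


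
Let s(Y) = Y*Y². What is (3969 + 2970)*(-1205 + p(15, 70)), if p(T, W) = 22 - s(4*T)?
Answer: -1507032837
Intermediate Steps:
s(Y) = Y³
p(T, W) = 22 - 64*T³ (p(T, W) = 22 - (4*T)³ = 22 - 64*T³)
(3969 + 2970)*(-1205 + p(15, 70)) = (3969 + 2970)*(-1205 + (22 - 64*15³)) = 6939*(-1205 + (22 - 64*3375)) = 6939*(-1205 + (22 - 216000)) = 6939*(-1205 - 215978) = 6939*(-217183) = -1507032837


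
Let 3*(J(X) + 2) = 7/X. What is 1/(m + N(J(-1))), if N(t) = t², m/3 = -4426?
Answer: -9/119333 ≈ -7.5419e-5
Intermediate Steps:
m = -13278 (m = 3*(-4426) = -13278)
J(X) = -2 + 7/(3*X) (J(X) = -2 + (7/X)/3 = -2 + 7/(3*X))
1/(m + N(J(-1))) = 1/(-13278 + (-2 + (7/3)/(-1))²) = 1/(-13278 + (-2 + (7/3)*(-1))²) = 1/(-13278 + (-2 - 7/3)²) = 1/(-13278 + (-13/3)²) = 1/(-13278 + 169/9) = 1/(-119333/9) = -9/119333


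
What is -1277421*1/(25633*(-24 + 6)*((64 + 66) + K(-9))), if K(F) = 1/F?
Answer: 1277421/59929954 ≈ 0.021315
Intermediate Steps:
-1277421*1/(25633*(-24 + 6)*((64 + 66) + K(-9))) = -1277421*1/(25633*(-24 + 6)*((64 + 66) + 1/(-9))) = -1277421*(-1/(461394*(130 - ⅑))) = -1277421/(25633*((1169/9)*(-18))) = -1277421/(25633*(-2338)) = -1277421/(-59929954) = -1277421*(-1/59929954) = 1277421/59929954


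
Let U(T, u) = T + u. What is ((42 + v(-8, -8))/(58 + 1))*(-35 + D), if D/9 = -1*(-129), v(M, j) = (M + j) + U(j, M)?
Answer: 11260/59 ≈ 190.85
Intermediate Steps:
v(M, j) = 2*M + 2*j (v(M, j) = (M + j) + (j + M) = (M + j) + (M + j) = 2*M + 2*j)
D = 1161 (D = 9*(-1*(-129)) = 9*129 = 1161)
((42 + v(-8, -8))/(58 + 1))*(-35 + D) = ((42 + (2*(-8) + 2*(-8)))/(58 + 1))*(-35 + 1161) = ((42 + (-16 - 16))/59)*1126 = ((42 - 32)*(1/59))*1126 = (10*(1/59))*1126 = (10/59)*1126 = 11260/59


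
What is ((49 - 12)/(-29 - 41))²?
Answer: 1369/4900 ≈ 0.27939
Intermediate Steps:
((49 - 12)/(-29 - 41))² = (37/(-70))² = (37*(-1/70))² = (-37/70)² = 1369/4900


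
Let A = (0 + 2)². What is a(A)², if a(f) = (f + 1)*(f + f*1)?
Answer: 1600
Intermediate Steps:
A = 4 (A = 2² = 4)
a(f) = 2*f*(1 + f) (a(f) = (1 + f)*(f + f) = (1 + f)*(2*f) = 2*f*(1 + f))
a(A)² = (2*4*(1 + 4))² = (2*4*5)² = 40² = 1600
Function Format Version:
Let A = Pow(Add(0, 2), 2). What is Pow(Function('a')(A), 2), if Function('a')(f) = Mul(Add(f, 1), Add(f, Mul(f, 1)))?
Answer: 1600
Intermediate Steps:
A = 4 (A = Pow(2, 2) = 4)
Function('a')(f) = Mul(2, f, Add(1, f)) (Function('a')(f) = Mul(Add(1, f), Add(f, f)) = Mul(Add(1, f), Mul(2, f)) = Mul(2, f, Add(1, f)))
Pow(Function('a')(A), 2) = Pow(Mul(2, 4, Add(1, 4)), 2) = Pow(Mul(2, 4, 5), 2) = Pow(40, 2) = 1600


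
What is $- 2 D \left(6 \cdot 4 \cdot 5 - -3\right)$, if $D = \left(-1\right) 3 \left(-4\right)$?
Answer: $-2952$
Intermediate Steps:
$D = 12$ ($D = \left(-3\right) \left(-4\right) = 12$)
$- 2 D \left(6 \cdot 4 \cdot 5 - -3\right) = \left(-2\right) 12 \left(6 \cdot 4 \cdot 5 - -3\right) = - 24 \left(24 \cdot 5 + 3\right) = - 24 \left(120 + 3\right) = \left(-24\right) 123 = -2952$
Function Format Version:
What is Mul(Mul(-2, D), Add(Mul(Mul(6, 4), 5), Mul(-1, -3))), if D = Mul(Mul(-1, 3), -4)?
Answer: -2952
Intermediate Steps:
D = 12 (D = Mul(-3, -4) = 12)
Mul(Mul(-2, D), Add(Mul(Mul(6, 4), 5), Mul(-1, -3))) = Mul(Mul(-2, 12), Add(Mul(Mul(6, 4), 5), Mul(-1, -3))) = Mul(-24, Add(Mul(24, 5), 3)) = Mul(-24, Add(120, 3)) = Mul(-24, 123) = -2952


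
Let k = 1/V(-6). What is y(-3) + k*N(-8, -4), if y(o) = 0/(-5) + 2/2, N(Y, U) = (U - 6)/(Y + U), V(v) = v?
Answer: 31/36 ≈ 0.86111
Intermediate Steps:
N(Y, U) = (-6 + U)/(U + Y)
y(o) = 1 (y(o) = 0*(-1/5) + 2*(1/2) = 0 + 1 = 1)
k = -1/6 (k = 1/(-6) = -1/6 ≈ -0.16667)
y(-3) + k*N(-8, -4) = 1 - (-6 - 4)/(6*(-4 - 8)) = 1 - (-10)/(6*(-12)) = 1 - (-1)*(-10)/72 = 1 - 1/6*5/6 = 1 - 5/36 = 31/36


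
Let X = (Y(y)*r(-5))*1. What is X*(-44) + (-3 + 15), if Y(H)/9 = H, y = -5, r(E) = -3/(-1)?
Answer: 5952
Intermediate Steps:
r(E) = 3 (r(E) = -3*(-1) = 3)
Y(H) = 9*H
X = -135 (X = ((9*(-5))*3)*1 = -45*3*1 = -135*1 = -135)
X*(-44) + (-3 + 15) = -135*(-44) + (-3 + 15) = 5940 + 12 = 5952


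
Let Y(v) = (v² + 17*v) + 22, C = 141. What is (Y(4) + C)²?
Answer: 61009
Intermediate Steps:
Y(v) = 22 + v² + 17*v
(Y(4) + C)² = ((22 + 4² + 17*4) + 141)² = ((22 + 16 + 68) + 141)² = (106 + 141)² = 247² = 61009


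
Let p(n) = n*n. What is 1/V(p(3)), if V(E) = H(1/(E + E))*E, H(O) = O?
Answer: 2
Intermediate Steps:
p(n) = n²
V(E) = ½ (V(E) = E/(E + E) = E/((2*E)) = (1/(2*E))*E = ½)
1/V(p(3)) = 1/(½) = 2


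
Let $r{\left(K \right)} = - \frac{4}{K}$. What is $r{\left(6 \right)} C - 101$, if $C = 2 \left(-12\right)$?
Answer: $-85$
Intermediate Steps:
$C = -24$
$r{\left(6 \right)} C - 101 = - \frac{4}{6} \left(-24\right) - 101 = \left(-4\right) \frac{1}{6} \left(-24\right) - 101 = \left(- \frac{2}{3}\right) \left(-24\right) - 101 = 16 - 101 = -85$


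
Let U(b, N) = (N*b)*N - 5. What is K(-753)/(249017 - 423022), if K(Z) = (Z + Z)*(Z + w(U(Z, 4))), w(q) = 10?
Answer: -1118958/174005 ≈ -6.4306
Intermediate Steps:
U(b, N) = -5 + b*N**2 (U(b, N) = b*N**2 - 5 = -5 + b*N**2)
K(Z) = 2*Z*(10 + Z) (K(Z) = (Z + Z)*(Z + 10) = (2*Z)*(10 + Z) = 2*Z*(10 + Z))
K(-753)/(249017 - 423022) = (2*(-753)*(10 - 753))/(249017 - 423022) = (2*(-753)*(-743))/(-174005) = 1118958*(-1/174005) = -1118958/174005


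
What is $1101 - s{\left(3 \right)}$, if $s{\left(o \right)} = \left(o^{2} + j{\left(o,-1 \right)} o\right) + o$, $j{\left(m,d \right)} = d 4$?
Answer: $1101$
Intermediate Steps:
$j{\left(m,d \right)} = 4 d$
$s{\left(o \right)} = o^{2} - 3 o$ ($s{\left(o \right)} = \left(o^{2} + 4 \left(-1\right) o\right) + o = \left(o^{2} - 4 o\right) + o = o^{2} - 3 o$)
$1101 - s{\left(3 \right)} = 1101 - 3 \left(-3 + 3\right) = 1101 - 3 \cdot 0 = 1101 - 0 = 1101 + 0 = 1101$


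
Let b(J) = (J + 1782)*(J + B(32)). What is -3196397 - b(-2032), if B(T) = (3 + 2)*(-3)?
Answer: -3708147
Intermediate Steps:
B(T) = -15 (B(T) = 5*(-3) = -15)
b(J) = (-15 + J)*(1782 + J) (b(J) = (J + 1782)*(J - 15) = (1782 + J)*(-15 + J) = (-15 + J)*(1782 + J))
-3196397 - b(-2032) = -3196397 - (-26730 + (-2032)² + 1767*(-2032)) = -3196397 - (-26730 + 4129024 - 3590544) = -3196397 - 1*511750 = -3196397 - 511750 = -3708147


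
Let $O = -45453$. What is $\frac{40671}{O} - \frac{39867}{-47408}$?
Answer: $- \frac{38685339}{718278608} \approx -0.053858$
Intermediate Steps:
$\frac{40671}{O} - \frac{39867}{-47408} = \frac{40671}{-45453} - \frac{39867}{-47408} = 40671 \left(- \frac{1}{45453}\right) - - \frac{39867}{47408} = - \frac{13557}{15151} + \frac{39867}{47408} = - \frac{38685339}{718278608}$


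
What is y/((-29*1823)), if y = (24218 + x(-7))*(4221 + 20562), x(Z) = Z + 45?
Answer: -601136448/52867 ≈ -11371.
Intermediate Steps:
x(Z) = 45 + Z
y = 601136448 (y = (24218 + (45 - 7))*(4221 + 20562) = (24218 + 38)*24783 = 24256*24783 = 601136448)
y/((-29*1823)) = 601136448/((-29*1823)) = 601136448/(-52867) = 601136448*(-1/52867) = -601136448/52867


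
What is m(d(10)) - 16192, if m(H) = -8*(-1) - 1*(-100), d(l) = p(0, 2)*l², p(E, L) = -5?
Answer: -16084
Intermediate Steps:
d(l) = -5*l²
m(H) = 108 (m(H) = 8 + 100 = 108)
m(d(10)) - 16192 = 108 - 16192 = -16084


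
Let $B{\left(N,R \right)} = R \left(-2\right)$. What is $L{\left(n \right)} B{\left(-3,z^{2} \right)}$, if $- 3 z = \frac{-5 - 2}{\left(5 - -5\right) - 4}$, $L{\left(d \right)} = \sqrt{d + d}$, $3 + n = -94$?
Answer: $- \frac{49 i \sqrt{194}}{162} \approx - 4.2129 i$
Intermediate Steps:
$n = -97$ ($n = -3 - 94 = -97$)
$L{\left(d \right)} = \sqrt{2} \sqrt{d}$ ($L{\left(d \right)} = \sqrt{2 d} = \sqrt{2} \sqrt{d}$)
$z = \frac{7}{18}$ ($z = - \frac{\left(-5 - 2\right) \frac{1}{\left(5 - -5\right) - 4}}{3} = - \frac{\left(-7\right) \frac{1}{\left(5 + 5\right) - 4}}{3} = - \frac{\left(-7\right) \frac{1}{10 - 4}}{3} = - \frac{\left(-7\right) \frac{1}{6}}{3} = \left(- \frac{1}{3}\right) \left(- \frac{7}{6}\right) = \frac{7}{18} \approx 0.38889$)
$B{\left(N,R \right)} = - 2 R$
$L{\left(n \right)} B{\left(-3,z^{2} \right)} = \sqrt{2} \sqrt{-97} \left(- 2 \left(\frac{7}{18}\right)^{2}\right) = \sqrt{2} i \sqrt{97} \left(\left(-2\right) \frac{49}{324}\right) = i \sqrt{194} \left(- \frac{49}{162}\right) = - \frac{49 i \sqrt{194}}{162}$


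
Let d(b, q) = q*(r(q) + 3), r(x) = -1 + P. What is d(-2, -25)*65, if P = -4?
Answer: 3250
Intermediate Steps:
r(x) = -5 (r(x) = -1 - 4 = -5)
d(b, q) = -2*q (d(b, q) = q*(-5 + 3) = q*(-2) = -2*q)
d(-2, -25)*65 = -2*(-25)*65 = 50*65 = 3250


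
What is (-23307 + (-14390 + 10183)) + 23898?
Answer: -3616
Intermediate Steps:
(-23307 + (-14390 + 10183)) + 23898 = (-23307 - 4207) + 23898 = -27514 + 23898 = -3616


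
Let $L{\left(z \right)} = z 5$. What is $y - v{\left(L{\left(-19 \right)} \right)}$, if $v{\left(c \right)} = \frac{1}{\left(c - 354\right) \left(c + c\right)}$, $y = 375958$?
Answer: $\frac{32072976979}{85310} \approx 3.7596 \cdot 10^{5}$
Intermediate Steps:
$L{\left(z \right)} = 5 z$
$v{\left(c \right)} = \frac{1}{2 c \left(-354 + c\right)}$ ($v{\left(c \right)} = \frac{1}{\left(-354 + c\right) 2 c} = \frac{1}{2 c \left(-354 + c\right)}$)
$y - v{\left(L{\left(-19 \right)} \right)} = 375958 - \frac{1}{2 \cdot 5 \left(-19\right) \left(-354 + 5 \left(-19\right)\right)} = 375958 - \frac{1}{2 \left(-95\right) \left(-354 - 95\right)} = 375958 - \frac{1}{2} \left(- \frac{1}{95}\right) \frac{1}{-449} = 375958 - \frac{1}{2} \left(- \frac{1}{95}\right) \left(- \frac{1}{449}\right) = 375958 - \frac{1}{85310} = \frac{32072976979}{85310}$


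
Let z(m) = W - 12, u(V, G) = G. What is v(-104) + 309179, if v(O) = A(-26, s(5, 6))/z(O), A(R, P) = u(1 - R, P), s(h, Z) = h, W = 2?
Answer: 618357/2 ≈ 3.0918e+5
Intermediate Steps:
A(R, P) = P
z(m) = -10 (z(m) = 2 - 12 = -10)
v(O) = -½ (v(O) = 5/(-10) = 5*(-⅒) = -½)
v(-104) + 309179 = -½ + 309179 = 618357/2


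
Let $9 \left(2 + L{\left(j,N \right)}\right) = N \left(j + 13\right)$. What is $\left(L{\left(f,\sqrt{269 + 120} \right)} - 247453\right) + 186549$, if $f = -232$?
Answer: $-60906 - \frac{73 \sqrt{389}}{3} \approx -61386.0$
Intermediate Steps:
$L{\left(j,N \right)} = -2 + \frac{N \left(13 + j\right)}{9}$ ($L{\left(j,N \right)} = -2 + \frac{N \left(j + 13\right)}{9} = -2 + \frac{N \left(13 + j\right)}{9}$)
$\left(L{\left(f,\sqrt{269 + 120} \right)} - 247453\right) + 186549 = \left(\left(-2 + \frac{13 \sqrt{269 + 120}}{9} + \frac{1}{9} \sqrt{269 + 120} \left(-232\right)\right) - 247453\right) + 186549 = \left(\left(-2 + \frac{13 \sqrt{389}}{9} + \frac{1}{9} \sqrt{389} \left(-232\right)\right) - 247453\right) + 186549 = \left(\left(-2 + \frac{13 \sqrt{389}}{9} - \frac{232 \sqrt{389}}{9}\right) - 247453\right) + 186549 = \left(\left(-2 - \frac{73 \sqrt{389}}{3}\right) - 247453\right) + 186549 = \left(-247455 - \frac{73 \sqrt{389}}{3}\right) + 186549 = -60906 - \frac{73 \sqrt{389}}{3}$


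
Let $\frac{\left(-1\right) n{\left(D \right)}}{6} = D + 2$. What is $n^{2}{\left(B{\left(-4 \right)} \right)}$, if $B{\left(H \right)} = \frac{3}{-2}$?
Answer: $9$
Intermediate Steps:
$B{\left(H \right)} = - \frac{3}{2}$ ($B{\left(H \right)} = 3 \left(- \frac{1}{2}\right) = - \frac{3}{2}$)
$n{\left(D \right)} = -12 - 6 D$ ($n{\left(D \right)} = - 6 \left(D + 2\right) = - 6 \left(2 + D\right) = -12 - 6 D$)
$n^{2}{\left(B{\left(-4 \right)} \right)} = \left(-12 - -9\right)^{2} = \left(-12 + 9\right)^{2} = \left(-3\right)^{2} = 9$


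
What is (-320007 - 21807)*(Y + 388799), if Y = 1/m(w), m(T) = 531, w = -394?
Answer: -23522758739260/177 ≈ -1.3290e+11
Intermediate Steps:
Y = 1/531 ≈ 0.0018832
(-320007 - 21807)*(Y + 388799) = (-320007 - 21807)*(1/531 + 388799) = -341814*206452270/531 = -23522758739260/177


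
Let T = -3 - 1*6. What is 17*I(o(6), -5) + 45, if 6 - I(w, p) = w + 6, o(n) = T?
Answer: 198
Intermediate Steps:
T = -9 (T = -3 - 6 = -9)
o(n) = -9
I(w, p) = -w (I(w, p) = 6 - (w + 6) = 6 - (6 + w) = 6 + (-6 - w) = -w)
17*I(o(6), -5) + 45 = 17*(-1*(-9)) + 45 = 17*9 + 45 = 153 + 45 = 198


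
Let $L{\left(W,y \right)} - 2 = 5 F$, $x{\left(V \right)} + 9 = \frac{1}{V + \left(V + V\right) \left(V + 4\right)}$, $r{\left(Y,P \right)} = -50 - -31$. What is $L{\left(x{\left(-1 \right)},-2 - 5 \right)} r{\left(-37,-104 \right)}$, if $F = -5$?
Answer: $437$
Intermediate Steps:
$r{\left(Y,P \right)} = -19$ ($r{\left(Y,P \right)} = -50 + 31 = -19$)
$x{\left(V \right)} = -9 + \frac{1}{V + 2 V \left(4 + V\right)}$ ($x{\left(V \right)} = -9 + \frac{1}{V + \left(V + V\right) \left(V + 4\right)} = -9 + \frac{1}{V + 2 V \left(4 + V\right)}$)
$L{\left(W,y \right)} = -23$ ($L{\left(W,y \right)} = 2 + 5 \left(-5\right) = 2 - 25 = -23$)
$L{\left(x{\left(-1 \right)},-2 - 5 \right)} r{\left(-37,-104 \right)} = \left(-23\right) \left(-19\right) = 437$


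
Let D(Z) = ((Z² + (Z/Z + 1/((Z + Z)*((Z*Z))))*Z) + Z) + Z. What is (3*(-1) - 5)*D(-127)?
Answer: -2031995940/16129 ≈ -1.2598e+5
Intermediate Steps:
D(Z) = Z² + 2*Z + Z*(1 + 1/(2*Z³)) (D(Z) = ((Z² + (1 + 1/(((2*Z))*(Z²)))*Z) + Z) + Z = ((Z² + (1 + (1/(2*Z))/Z²)*Z) + Z) + Z = ((Z² + (1 + 1/(2*Z³))*Z) + Z) + Z = ((Z² + Z*(1 + 1/(2*Z³))) + Z) + Z = (Z + Z² + Z*(1 + 1/(2*Z³))) + Z = Z² + 2*Z + Z*(1 + 1/(2*Z³)))
(3*(-1) - 5)*D(-127) = (3*(-1) - 5)*((-127)² + (½)/(-127)² + 3*(-127)) = (-3 - 5)*(16129 + (½)*(1/16129) - 381) = -8*(16129 + 1/32258 - 381) = -8*507998985/32258 = -2031995940/16129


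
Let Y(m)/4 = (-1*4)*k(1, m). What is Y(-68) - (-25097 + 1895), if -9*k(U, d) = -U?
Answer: 208802/9 ≈ 23200.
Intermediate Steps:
k(U, d) = U/9 (k(U, d) = -(-1)*U/9 = U/9)
Y(m) = -16/9 (Y(m) = 4*((-1*4)*((⅑)*1)) = 4*(-4*⅑) = 4*(-4/9) = -16/9)
Y(-68) - (-25097 + 1895) = -16/9 - (-25097 + 1895) = -16/9 - 1*(-23202) = -16/9 + 23202 = 208802/9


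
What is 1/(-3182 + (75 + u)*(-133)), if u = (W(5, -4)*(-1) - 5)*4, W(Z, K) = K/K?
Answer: -1/9965 ≈ -0.00010035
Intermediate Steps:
W(Z, K) = 1
u = -24 (u = (1*(-1) - 5)*4 = (-1 - 5)*4 = -6*4 = -24)
1/(-3182 + (75 + u)*(-133)) = 1/(-3182 + (75 - 24)*(-133)) = 1/(-3182 + 51*(-133)) = 1/(-3182 - 6783) = 1/(-9965) = -1/9965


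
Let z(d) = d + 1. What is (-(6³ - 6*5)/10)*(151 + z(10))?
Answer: -15066/5 ≈ -3013.2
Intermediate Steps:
z(d) = 1 + d
(-(6³ - 6*5)/10)*(151 + z(10)) = (-(6³ - 6*5)/10)*(151 + (1 + 10)) = (-(216 - 30)*(⅒))*(151 + 11) = (-1*186*(⅒))*162 = -186*⅒*162 = -93/5*162 = -15066/5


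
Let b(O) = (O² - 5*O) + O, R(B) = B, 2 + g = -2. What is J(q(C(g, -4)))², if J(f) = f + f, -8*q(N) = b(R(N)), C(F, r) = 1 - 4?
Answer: 441/16 ≈ 27.563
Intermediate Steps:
g = -4 (g = -2 - 2 = -4)
C(F, r) = -3
b(O) = O² - 4*O
q(N) = -N*(-4 + N)/8
J(f) = 2*f
J(q(C(g, -4)))² = (2*((⅛)*(-3)*(4 - 1*(-3))))² = (2*((⅛)*(-3)*(4 + 3)))² = (2*((⅛)*(-3)*7))² = (2*(-21/8))² = (-21/4)² = 441/16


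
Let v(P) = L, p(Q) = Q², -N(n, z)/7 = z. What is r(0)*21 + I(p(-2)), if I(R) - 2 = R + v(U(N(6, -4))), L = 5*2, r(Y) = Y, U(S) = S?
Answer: 16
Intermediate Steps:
N(n, z) = -7*z
L = 10
v(P) = 10
I(R) = 12 + R (I(R) = 2 + (R + 10) = 2 + (10 + R) = 12 + R)
r(0)*21 + I(p(-2)) = 0*21 + (12 + (-2)²) = 0 + (12 + 4) = 0 + 16 = 16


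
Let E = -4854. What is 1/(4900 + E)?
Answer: 1/46 ≈ 0.021739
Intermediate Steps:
1/(4900 + E) = 1/(4900 - 4854) = 1/46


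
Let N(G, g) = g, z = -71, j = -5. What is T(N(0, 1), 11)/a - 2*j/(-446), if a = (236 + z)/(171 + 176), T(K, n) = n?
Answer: 77306/3345 ≈ 23.111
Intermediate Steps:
a = 165/347 (a = (236 - 71)/(171 + 176) = 165/347 ≈ 0.47550)
T(N(0, 1), 11)/a - 2*j/(-446) = 11/(165/347) - 2*(-5)/(-446) = 11*(347/165) + 10*(-1/446) = 347/15 - 5/223 = 77306/3345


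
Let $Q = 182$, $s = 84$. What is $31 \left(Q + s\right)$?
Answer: $8246$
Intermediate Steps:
$31 \left(Q + s\right) = 31 \left(182 + 84\right) = 31 \cdot 266 = 8246$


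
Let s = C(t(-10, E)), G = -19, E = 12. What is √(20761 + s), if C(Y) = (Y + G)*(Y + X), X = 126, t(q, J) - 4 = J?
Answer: 7*√415 ≈ 142.60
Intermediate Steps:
t(q, J) = 4 + J
C(Y) = (-19 + Y)*(126 + Y) (C(Y) = (Y - 19)*(Y + 126) = (-19 + Y)*(126 + Y))
s = -426 (s = -2394 + (4 + 12)² + 107*(4 + 12) = -2394 + 16² + 107*16 = -2394 + 256 + 1712 = -426)
√(20761 + s) = √(20761 - 426) = √20335 = 7*√415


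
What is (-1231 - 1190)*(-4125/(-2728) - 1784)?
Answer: 1070219997/248 ≈ 4.3154e+6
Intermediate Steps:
(-1231 - 1190)*(-4125/(-2728) - 1784) = -2421*(-4125*(-1/2728) - 1784) = -2421*(375/248 - 1784) = -2421*(-442057/248) = 1070219997/248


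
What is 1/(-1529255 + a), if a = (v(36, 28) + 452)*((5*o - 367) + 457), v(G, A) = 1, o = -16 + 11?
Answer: -1/1499810 ≈ -6.6675e-7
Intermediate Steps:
o = -5
a = 29445 (a = (1 + 452)*((5*(-5) - 367) + 457) = 453*((-25 - 367) + 457) = 453*(-392 + 457) = 453*65 = 29445)
1/(-1529255 + a) = 1/(-1529255 + 29445) = 1/(-1499810) = -1/1499810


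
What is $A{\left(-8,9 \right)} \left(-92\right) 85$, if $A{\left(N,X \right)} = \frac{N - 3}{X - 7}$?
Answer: $43010$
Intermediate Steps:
$A{\left(N,X \right)} = \frac{-3 + N}{-7 + X}$
$A{\left(-8,9 \right)} \left(-92\right) 85 = \frac{-3 - 8}{-7 + 9} \left(-92\right) 85 = \frac{1}{2} \left(-11\right) \left(-92\right) 85 = \left(- \frac{11}{2}\right) \left(-92\right) 85 = 506 \cdot 85 = 43010$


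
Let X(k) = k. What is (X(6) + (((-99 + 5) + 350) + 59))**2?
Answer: 103041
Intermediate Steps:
(X(6) + (((-99 + 5) + 350) + 59))**2 = (6 + (((-99 + 5) + 350) + 59))**2 = (6 + ((-94 + 350) + 59))**2 = (6 + (256 + 59))**2 = (6 + 315)**2 = 321**2 = 103041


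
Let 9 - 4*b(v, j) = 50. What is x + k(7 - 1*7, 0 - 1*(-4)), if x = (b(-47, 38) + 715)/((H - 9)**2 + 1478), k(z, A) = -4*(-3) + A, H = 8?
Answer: 97475/5916 ≈ 16.477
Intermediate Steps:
b(v, j) = -41/4 (b(v, j) = 9/4 - 1/4*50 = 9/4 - 25/2 = -41/4)
k(z, A) = 12 + A
x = 2819/5916 (x = (-41/4 + 715)/((8 - 9)**2 + 1478) = 2819/(4*((-1)**2 + 1478)) = 2819/(4*(1 + 1478)) = (2819/4)/1479 = (2819/4)*(1/1479) = 2819/5916 ≈ 0.47650)
x + k(7 - 1*7, 0 - 1*(-4)) = 2819/5916 + (12 + (0 - 1*(-4))) = 2819/5916 + (12 + (0 + 4)) = 2819/5916 + (12 + 4) = 2819/5916 + 16 = 97475/5916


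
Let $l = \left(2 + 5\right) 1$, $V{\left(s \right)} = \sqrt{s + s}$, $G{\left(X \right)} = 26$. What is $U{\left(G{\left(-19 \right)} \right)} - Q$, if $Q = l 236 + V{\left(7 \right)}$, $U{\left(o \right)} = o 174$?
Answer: $2872 - \sqrt{14} \approx 2868.3$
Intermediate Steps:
$V{\left(s \right)} = \sqrt{2} \sqrt{s}$ ($V{\left(s \right)} = \sqrt{2 s} = \sqrt{2} \sqrt{s}$)
$l = 7$ ($l = 7 \cdot 1 = 7$)
$U{\left(o \right)} = 174 o$
$Q = 1652 + \sqrt{14}$ ($Q = 7 \cdot 236 + \sqrt{2} \sqrt{7} = 1652 + \sqrt{14} \approx 1655.7$)
$U{\left(G{\left(-19 \right)} \right)} - Q = 174 \cdot 26 - \left(1652 + \sqrt{14}\right) = 4524 - \left(1652 + \sqrt{14}\right) = 2872 - \sqrt{14}$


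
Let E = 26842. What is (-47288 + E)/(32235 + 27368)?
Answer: -20446/59603 ≈ -0.34304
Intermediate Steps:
(-47288 + E)/(32235 + 27368) = (-47288 + 26842)/(32235 + 27368) = -20446/59603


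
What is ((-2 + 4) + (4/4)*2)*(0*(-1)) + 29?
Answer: 29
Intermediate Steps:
((-2 + 4) + (4/4)*2)*(0*(-1)) + 29 = (2 + (4*(1/4))*2)*0 + 29 = (2 + 1*2)*0 + 29 = (2 + 2)*0 + 29 = 4*0 + 29 = 0 + 29 = 29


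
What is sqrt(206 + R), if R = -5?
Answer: sqrt(201) ≈ 14.177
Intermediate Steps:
sqrt(206 + R) = sqrt(206 - 5) = sqrt(201)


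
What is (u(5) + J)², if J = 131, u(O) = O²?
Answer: 24336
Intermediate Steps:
(u(5) + J)² = (5² + 131)² = (25 + 131)² = 156² = 24336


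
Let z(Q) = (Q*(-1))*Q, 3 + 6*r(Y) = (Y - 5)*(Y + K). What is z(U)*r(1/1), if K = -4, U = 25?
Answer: -1875/2 ≈ -937.50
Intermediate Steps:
r(Y) = -½ + (-5 + Y)*(-4 + Y)/6 (r(Y) = -½ + ((Y - 5)*(Y - 4))/6 = -½ + ((-5 + Y)*(-4 + Y))/6 = -½ + (-5 + Y)*(-4 + Y)/6)
z(Q) = -Q² (z(Q) = (-Q)*Q = -Q²)
z(U)*r(1/1) = (-1*25²)*(17/6 - 3/2/1 + (1/1)²/6) = (-1*625)*(17/6 - 3/2*1 + (⅙)*1²) = -625*(17/6 - 3/2 + (⅙)*1) = -625*(17/6 - 3/2 + ⅙) = -625*3/2 = -1875/2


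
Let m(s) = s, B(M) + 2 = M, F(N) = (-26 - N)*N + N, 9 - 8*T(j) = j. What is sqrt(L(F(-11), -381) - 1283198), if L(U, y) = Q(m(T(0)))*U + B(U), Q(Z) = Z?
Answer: I*sqrt(5131491)/2 ≈ 1132.6*I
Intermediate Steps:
T(j) = 9/8 - j/8
F(N) = N + N*(-26 - N) (F(N) = N*(-26 - N) + N = N + N*(-26 - N))
B(M) = -2 + M
L(U, y) = -2 + 17*U/8 (L(U, y) = (9/8 - 1/8*0)*U + (-2 + U) = (9/8 + 0)*U + (-2 + U) = 9*U/8 + (-2 + U) = -2 + 17*U/8)
sqrt(L(F(-11), -381) - 1283198) = sqrt((-2 + 17*(-1*(-11)*(25 - 11))/8) - 1283198) = sqrt((-2 + 17*(-1*(-11)*14)/8) - 1283198) = sqrt((-2 + (17/8)*154) - 1283198) = sqrt((-2 + 1309/4) - 1283198) = sqrt(1301/4 - 1283198) = sqrt(-5131491/4) = I*sqrt(5131491)/2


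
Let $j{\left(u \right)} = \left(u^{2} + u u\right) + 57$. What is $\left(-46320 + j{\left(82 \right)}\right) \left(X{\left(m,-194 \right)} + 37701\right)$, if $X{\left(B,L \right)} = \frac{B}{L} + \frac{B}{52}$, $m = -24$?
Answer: $- \frac{1560042656025}{1261} \approx -1.2371 \cdot 10^{9}$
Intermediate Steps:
$j{\left(u \right)} = 57 + 2 u^{2}$ ($j{\left(u \right)} = \left(u^{2} + u^{2}\right) + 57 = 2 u^{2} + 57 = 57 + 2 u^{2}$)
$X{\left(B,L \right)} = \frac{B}{52} + \frac{B}{L}$ ($X{\left(B,L \right)} = \frac{B}{L} + B \frac{1}{52} = \frac{B}{L} + \frac{B}{52} = \frac{B}{52} + \frac{B}{L}$)
$\left(-46320 + j{\left(82 \right)}\right) \left(X{\left(m,-194 \right)} + 37701\right) = \left(-46320 + \left(57 + 2 \cdot 82^{2}\right)\right) \left(\left(\frac{1}{52} \left(-24\right) - \frac{24}{-194}\right) + 37701\right) = \left(-46320 + \left(57 + 2 \cdot 6724\right)\right) \left(\left(- \frac{6}{13} - - \frac{12}{97}\right) + 37701\right) = \left(-46320 + \left(57 + 13448\right)\right) \left(\left(- \frac{6}{13} + \frac{12}{97}\right) + 37701\right) = \left(-46320 + 13505\right) \left(- \frac{426}{1261} + 37701\right) = \left(-32815\right) \frac{47540535}{1261} = - \frac{1560042656025}{1261}$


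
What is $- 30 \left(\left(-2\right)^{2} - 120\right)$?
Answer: $3480$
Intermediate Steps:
$- 30 \left(\left(-2\right)^{2} - 120\right) = - 30 \left(4 - 120\right) = \left(-30\right) \left(-116\right) = 3480$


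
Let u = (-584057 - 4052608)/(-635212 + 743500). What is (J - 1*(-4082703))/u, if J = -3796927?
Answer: -3438456832/515185 ≈ -6674.2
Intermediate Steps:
u = -515185/12032 (u = -4636665/108288 = -4636665*1/108288 = -515185/12032 ≈ -42.818)
(J - 1*(-4082703))/u = (-3796927 - 1*(-4082703))/(-515185/12032) = (-3796927 + 4082703)*(-12032/515185) = 285776*(-12032/515185) = -3438456832/515185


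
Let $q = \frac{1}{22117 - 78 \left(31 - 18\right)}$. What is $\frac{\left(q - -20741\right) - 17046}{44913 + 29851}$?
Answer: $\frac{38987793}{788872346} \approx 0.049422$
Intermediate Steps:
$q = \frac{1}{21103}$ ($q = \frac{1}{22117 - 1014} = \frac{1}{21103} \approx 4.7387 \cdot 10^{-5}$)
$\frac{\left(q - -20741\right) - 17046}{44913 + 29851} = \frac{\left(\frac{1}{21103} - -20741\right) - 17046}{44913 + 29851} = \frac{\left(\frac{1}{21103} + 20741\right) - 17046}{74764} = \left(\frac{437697324}{21103} - 17046\right) \frac{1}{74764} = \frac{77975586}{21103} \cdot \frac{1}{74764} = \frac{38987793}{788872346}$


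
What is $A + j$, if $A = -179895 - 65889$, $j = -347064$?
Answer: $-592848$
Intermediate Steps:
$A = -245784$ ($A = -179895 - 65889 = -245784$)
$A + j = -245784 - 347064 = -592848$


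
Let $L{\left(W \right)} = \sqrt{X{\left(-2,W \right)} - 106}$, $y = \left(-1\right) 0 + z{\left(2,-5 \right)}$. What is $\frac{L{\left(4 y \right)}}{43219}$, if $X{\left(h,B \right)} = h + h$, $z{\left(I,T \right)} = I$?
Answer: $\frac{i \sqrt{110}}{43219} \approx 0.00024267 i$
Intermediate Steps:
$X{\left(h,B \right)} = 2 h$
$y = 2$ ($y = \left(-1\right) 0 + 2 = 0 + 2 = 2$)
$L{\left(W \right)} = i \sqrt{110}$ ($L{\left(W \right)} = \sqrt{2 \left(-2\right) - 106} = \sqrt{-4 - 106} = \sqrt{-110} = i \sqrt{110}$)
$\frac{L{\left(4 y \right)}}{43219} = \frac{i \sqrt{110}}{43219}$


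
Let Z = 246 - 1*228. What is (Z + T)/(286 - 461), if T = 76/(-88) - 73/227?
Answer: -83973/873950 ≈ -0.096084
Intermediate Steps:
Z = 18 (Z = 246 - 228 = 18)
T = -5919/4994 (T = 76*(-1/88) - 73*1/227 = -19/22 - 73/227 = -5919/4994 ≈ -1.1852)
(Z + T)/(286 - 461) = (18 - 5919/4994)/(286 - 461) = (83973/4994)/(-175) = (83973/4994)*(-1/175) = -83973/873950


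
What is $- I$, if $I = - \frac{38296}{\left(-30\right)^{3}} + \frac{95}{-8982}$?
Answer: $- \frac{4741801}{3368250} \approx -1.4078$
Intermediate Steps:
$I = \frac{4741801}{3368250}$ ($I = - \frac{38296}{-27000} + 95 \left(- \frac{1}{8982}\right) = \left(-38296\right) \left(- \frac{1}{27000}\right) - \frac{95}{8982} = \frac{4787}{3375} - \frac{95}{8982} = \frac{4741801}{3368250} \approx 1.4078$)
$- I = \left(-1\right) \frac{4741801}{3368250} = - \frac{4741801}{3368250}$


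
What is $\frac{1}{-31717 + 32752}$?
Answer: $\frac{1}{1035} \approx 0.00096618$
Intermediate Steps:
$\frac{1}{-31717 + 32752} = \frac{1}{1035}$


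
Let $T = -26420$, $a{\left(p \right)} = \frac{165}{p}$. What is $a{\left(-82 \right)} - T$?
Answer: $\frac{2166275}{82} \approx 26418.0$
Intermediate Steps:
$a{\left(-82 \right)} - T = \frac{165}{-82} - -26420 = 165 \left(- \frac{1}{82}\right) + 26420 = - \frac{165}{82} + 26420 = \frac{2166275}{82}$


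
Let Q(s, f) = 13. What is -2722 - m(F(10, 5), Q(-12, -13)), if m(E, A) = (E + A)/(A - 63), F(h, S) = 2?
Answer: -27217/10 ≈ -2721.7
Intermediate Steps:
m(E, A) = (A + E)/(-63 + A)
-2722 - m(F(10, 5), Q(-12, -13)) = -2722 - (13 + 2)/(-63 + 13) = -2722 - 15/(-50) = -2722 - (-1)*15/50 = -2722 - 1*(-3/10) = -2722 + 3/10 = -27217/10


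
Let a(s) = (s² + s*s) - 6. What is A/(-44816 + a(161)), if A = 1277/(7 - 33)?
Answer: -1277/182520 ≈ -0.0069965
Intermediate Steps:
a(s) = -6 + 2*s² (a(s) = (s² + s²) - 6 = 2*s² - 6 = -6 + 2*s²)
A = -1277/26 (A = 1277/(-26) = -1/26*1277 = -1277/26 ≈ -49.115)
A/(-44816 + a(161)) = -1277/(26*(-44816 + (-6 + 2*161²))) = -1277/(26*(-44816 + (-6 + 2*25921))) = -1277/(26*(-44816 + (-6 + 51842))) = -1277/(26*(-44816 + 51836)) = -1277/26/7020 = -1277/26*1/7020 = -1277/182520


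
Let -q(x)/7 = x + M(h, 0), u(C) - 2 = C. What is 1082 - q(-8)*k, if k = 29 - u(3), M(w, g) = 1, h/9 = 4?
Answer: -94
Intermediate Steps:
h = 36 (h = 9*4 = 36)
u(C) = 2 + C
q(x) = -7 - 7*x (q(x) = -7*(x + 1) = -7*(1 + x) = -7 - 7*x)
k = 24 (k = 29 - (2 + 3) = 29 - 1*5 = 29 - 5 = 24)
1082 - q(-8)*k = 1082 - (-7 - 7*(-8))*24 = 1082 - (-7 + 56)*24 = 1082 - 49*24 = 1082 - 1*1176 = 1082 - 1176 = -94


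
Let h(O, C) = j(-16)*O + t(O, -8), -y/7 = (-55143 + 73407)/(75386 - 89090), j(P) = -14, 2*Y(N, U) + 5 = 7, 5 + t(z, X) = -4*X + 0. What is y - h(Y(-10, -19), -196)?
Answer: -2096/571 ≈ -3.6708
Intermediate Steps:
t(z, X) = -5 - 4*X (t(z, X) = -5 + (-4*X + 0) = -5 - 4*X)
Y(N, U) = 1 (Y(N, U) = -5/2 + (½)*7 = -5/2 + 7/2 = 1)
y = 5327/571 (y = -7*(-55143 + 73407)/(75386 - 89090) = -127848/(-13704) = -127848*(-1)/13704 = -7*(-761/571) = 5327/571 ≈ 9.3293)
h(O, C) = 27 - 14*O (h(O, C) = -14*O + (-5 - 4*(-8)) = -14*O + (-5 + 32) = -14*O + 27 = 27 - 14*O)
y - h(Y(-10, -19), -196) = 5327/571 - (27 - 14*1) = 5327/571 - (27 - 14) = 5327/571 - 1*13 = 5327/571 - 13 = -2096/571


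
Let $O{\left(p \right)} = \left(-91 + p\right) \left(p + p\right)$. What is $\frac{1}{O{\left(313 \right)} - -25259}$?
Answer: $\frac{1}{164231} \approx 6.089 \cdot 10^{-6}$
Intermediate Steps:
$O{\left(p \right)} = 2 p \left(-91 + p\right)$ ($O{\left(p \right)} = \left(-91 + p\right) 2 p = 2 p \left(-91 + p\right)$)
$\frac{1}{O{\left(313 \right)} - -25259} = \frac{1}{2 \cdot 313 \left(-91 + 313\right) - -25259} = \frac{1}{2 \cdot 313 \cdot 222 + 25259} = \frac{1}{138972 + 25259} = \frac{1}{164231}$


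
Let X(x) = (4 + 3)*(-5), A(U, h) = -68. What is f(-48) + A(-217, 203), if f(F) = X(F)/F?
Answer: -3229/48 ≈ -67.271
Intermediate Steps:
X(x) = -35 (X(x) = 7*(-5) = -35)
f(F) = -35/F
f(-48) + A(-217, 203) = -35/(-48) - 68 = -35*(-1/48) - 68 = 35/48 - 68 = -3229/48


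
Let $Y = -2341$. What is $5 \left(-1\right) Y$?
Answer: $11705$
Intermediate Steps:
$5 \left(-1\right) Y = 5 \left(-1\right) \left(-2341\right) = \left(-5\right) \left(-2341\right) = 11705$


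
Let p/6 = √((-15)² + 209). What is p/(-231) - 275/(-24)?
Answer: 275/24 - 2*√434/77 ≈ 10.917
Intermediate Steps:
p = 6*√434 (p = 6*√((-15)² + 209) = 6*√(225 + 209) = 6*√434 ≈ 125.00)
p/(-231) - 275/(-24) = (6*√434)/(-231) - 275/(-24) = (6*√434)*(-1/231) - 275*(-1/24) = -2*√434/77 + 275/24 = 275/24 - 2*√434/77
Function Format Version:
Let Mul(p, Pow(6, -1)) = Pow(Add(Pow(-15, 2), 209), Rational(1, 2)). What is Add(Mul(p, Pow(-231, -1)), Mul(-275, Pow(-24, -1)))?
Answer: Add(Rational(275, 24), Mul(Rational(-2, 77), Pow(434, Rational(1, 2)))) ≈ 10.917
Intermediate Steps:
p = Mul(6, Pow(434, Rational(1, 2))) (p = Mul(6, Pow(Add(Pow(-15, 2), 209), Rational(1, 2))) = Mul(6, Pow(Add(225, 209), Rational(1, 2))) = Mul(6, Pow(434, Rational(1, 2))) ≈ 125.00)
Add(Mul(p, Pow(-231, -1)), Mul(-275, Pow(-24, -1))) = Add(Mul(Mul(6, Pow(434, Rational(1, 2))), Pow(-231, -1)), Mul(-275, Pow(-24, -1))) = Add(Mul(Mul(6, Pow(434, Rational(1, 2))), Rational(-1, 231)), Mul(-275, Rational(-1, 24))) = Add(Mul(Rational(-2, 77), Pow(434, Rational(1, 2))), Rational(275, 24)) = Add(Rational(275, 24), Mul(Rational(-2, 77), Pow(434, Rational(1, 2))))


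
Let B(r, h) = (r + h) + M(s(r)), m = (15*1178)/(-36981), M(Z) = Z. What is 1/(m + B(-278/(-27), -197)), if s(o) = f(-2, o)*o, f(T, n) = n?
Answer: -2995461/243134977 ≈ -0.012320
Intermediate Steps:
s(o) = o² (s(o) = o*o = o²)
m = -5890/12327 (m = 17670*(-1/36981) = -5890/12327 ≈ -0.47781)
B(r, h) = h + r + r² (B(r, h) = (r + h) + r² = (h + r) + r² = h + r + r²)
1/(m + B(-278/(-27), -197)) = 1/(-5890/12327 + (-197 - 278/(-27) + (-278/(-27))²)) = 1/(-5890/12327 + (-197 - 278*(-1/27) + (-278*(-1/27))²)) = 1/(-5890/12327 + (-197 + 278/27 + (278/27)²)) = 1/(-5890/12327 + (-197 + 278/27 + 77284/729)) = 1/(-5890/12327 - 58823/729) = 1/(-243134977/2995461) = -2995461/243134977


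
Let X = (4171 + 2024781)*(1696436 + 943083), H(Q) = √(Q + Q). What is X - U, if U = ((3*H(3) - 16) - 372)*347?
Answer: 5355457488724 - 1041*√6 ≈ 5.3555e+12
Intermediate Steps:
H(Q) = √2*√Q (H(Q) = √(2*Q) = √2*√Q)
U = -134636 + 1041*√6 (U = ((3*(√2*√3) - 16) - 372)*347 = ((3*√6 - 16) - 372)*347 = ((-16 + 3*√6) - 372)*347 = (-388 + 3*√6)*347 = -134636 + 1041*√6 ≈ -1.3209e+5)
X = 5355457354088 (X = 2028952*2639519 = 5355457354088)
X - U = 5355457354088 - (-134636 + 1041*√6) = 5355457354088 + (134636 - 1041*√6) = 5355457488724 - 1041*√6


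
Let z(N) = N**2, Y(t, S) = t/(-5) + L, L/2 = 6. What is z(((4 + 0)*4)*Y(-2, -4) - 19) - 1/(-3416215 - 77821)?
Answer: 2811332811949/87350900 ≈ 32184.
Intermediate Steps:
L = 12 (L = 2*6 = 12)
Y(t, S) = 12 - t/5 (Y(t, S) = t/(-5) + 12 = t*(-1/5) + 12 = -t/5 + 12 = 12 - t/5)
z(((4 + 0)*4)*Y(-2, -4) - 19) - 1/(-3416215 - 77821) = (((4 + 0)*4)*(12 - 1/5*(-2)) - 19)**2 - 1/(-3416215 - 77821) = ((4*4)*(12 + 2/5) - 19)**2 - 1/(-3494036) = (16*(62/5) - 19)**2 - 1*(-1/3494036) = (992/5 - 19)**2 + 1/3494036 = (897/5)**2 + 1/3494036 = 804609/25 + 1/3494036 = 2811332811949/87350900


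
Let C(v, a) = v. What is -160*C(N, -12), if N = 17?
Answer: -2720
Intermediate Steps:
-160*C(N, -12) = -160*17 = -2720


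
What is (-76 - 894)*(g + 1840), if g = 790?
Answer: -2551100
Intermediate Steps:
(-76 - 894)*(g + 1840) = (-76 - 894)*(790 + 1840) = -970*2630 = -2551100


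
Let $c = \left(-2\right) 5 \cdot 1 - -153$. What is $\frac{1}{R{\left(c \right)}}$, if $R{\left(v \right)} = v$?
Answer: $\frac{1}{143} \approx 0.006993$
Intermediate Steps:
$c = 143$ ($c = \left(-10\right) 1 + 153 = -10 + 153 = 143$)
$\frac{1}{R{\left(c \right)}} = \frac{1}{143}$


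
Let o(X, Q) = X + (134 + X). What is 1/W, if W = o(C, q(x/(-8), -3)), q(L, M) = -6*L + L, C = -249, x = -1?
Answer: -1/364 ≈ -0.0027473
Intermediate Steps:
q(L, M) = -5*L
o(X, Q) = 134 + 2*X
W = -364 (W = 134 + 2*(-249) = 134 - 498 = -364)
1/W = 1/(-364) = -1/364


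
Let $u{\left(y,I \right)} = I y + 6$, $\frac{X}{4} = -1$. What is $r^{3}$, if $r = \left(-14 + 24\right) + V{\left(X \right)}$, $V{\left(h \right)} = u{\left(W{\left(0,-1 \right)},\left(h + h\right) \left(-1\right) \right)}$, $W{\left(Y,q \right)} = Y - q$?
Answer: $13824$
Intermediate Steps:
$X = -4$ ($X = 4 \left(-1\right) = -4$)
$u{\left(y,I \right)} = 6 + I y$
$V{\left(h \right)} = 6 - 2 h$ ($V{\left(h \right)} = 6 + \left(h + h\right) \left(-1\right) \left(0 - -1\right) = 6 + 2 h \left(-1\right) \left(0 + 1\right) = 6 + - 2 h 1 = 6 - 2 h$)
$r = 24$ ($r = \left(-14 + 24\right) + \left(6 - -8\right) = 10 + \left(6 + 8\right) = 10 + 14 = 24$)
$r^{3} = 24^{3} = 13824$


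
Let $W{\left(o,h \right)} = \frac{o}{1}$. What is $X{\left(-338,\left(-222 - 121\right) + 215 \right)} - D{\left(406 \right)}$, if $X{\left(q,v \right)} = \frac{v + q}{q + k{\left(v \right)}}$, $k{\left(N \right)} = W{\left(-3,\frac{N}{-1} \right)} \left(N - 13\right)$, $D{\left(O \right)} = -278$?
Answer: $\frac{23164}{85} \approx 272.52$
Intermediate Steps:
$W{\left(o,h \right)} = o$ ($W{\left(o,h \right)} = o 1 = o$)
$k{\left(N \right)} = 39 - 3 N$ ($k{\left(N \right)} = - 3 \left(N - 13\right) = - 3 \left(-13 + N\right) = 39 - 3 N$)
$X{\left(q,v \right)} = \frac{q + v}{39 + q - 3 v}$ ($X{\left(q,v \right)} = \frac{v + q}{q - \left(-39 + 3 v\right)} = \frac{q + v}{39 + q - 3 v}$)
$X{\left(-338,\left(-222 - 121\right) + 215 \right)} - D{\left(406 \right)} = \frac{-338 + \left(\left(-222 - 121\right) + 215\right)}{39 - 338 - 3 \left(\left(-222 - 121\right) + 215\right)} - -278 = \frac{-338 + \left(-343 + 215\right)}{39 - 338 - 3 \left(-343 + 215\right)} + 278 = \frac{-338 - 128}{39 - 338 - -384} + 278 = \frac{1}{39 - 338 + 384} \left(-466\right) + 278 = \frac{1}{85} \left(-466\right) + 278 = - \frac{466}{85} + 278 = \frac{23164}{85}$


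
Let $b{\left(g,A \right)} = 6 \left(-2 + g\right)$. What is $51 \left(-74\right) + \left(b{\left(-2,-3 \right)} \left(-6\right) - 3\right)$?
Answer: $-3633$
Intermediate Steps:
$b{\left(g,A \right)} = -12 + 6 g$
$51 \left(-74\right) + \left(b{\left(-2,-3 \right)} \left(-6\right) - 3\right) = 51 \left(-74\right) - \left(3 - \left(-12 + 6 \left(-2\right)\right) \left(-6\right)\right) = -3774 - \left(3 - \left(-12 - 12\right) \left(-6\right)\right) = -3774 - -141 = -3774 + \left(144 - 3\right) = -3774 + 141 = -3633$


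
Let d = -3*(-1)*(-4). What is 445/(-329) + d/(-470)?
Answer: -2183/1645 ≈ -1.3271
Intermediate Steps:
d = -12 (d = 3*(-4) = -12)
445/(-329) + d/(-470) = 445/(-329) - 12/(-470) = 445*(-1/329) - 12*(-1/470) = -445/329 + 6/235 = -2183/1645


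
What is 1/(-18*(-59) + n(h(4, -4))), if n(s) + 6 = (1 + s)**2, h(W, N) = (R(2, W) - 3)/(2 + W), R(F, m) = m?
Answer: 36/38065 ≈ 0.00094575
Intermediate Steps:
h(W, N) = (-3 + W)/(2 + W) (h(W, N) = (W - 3)/(2 + W) = (-3 + W)/(2 + W))
n(s) = -6 + (1 + s)**2
1/(-18*(-59) + n(h(4, -4))) = 1/(-18*(-59) + (-6 + (1 + (-3 + 4)/(2 + 4))**2)) = 1/(1062 + (-6 + (1 + 1/6)**2)) = 1/(1062 + (-6 + (7/6)**2)) = 1/(1062 + (-6 + 49/36)) = 1/(1062 - 167/36) = 1/(38065/36) = 36/38065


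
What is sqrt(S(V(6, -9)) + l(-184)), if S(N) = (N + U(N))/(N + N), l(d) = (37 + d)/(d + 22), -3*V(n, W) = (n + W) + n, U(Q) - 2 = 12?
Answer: I*sqrt(453)/9 ≈ 2.3649*I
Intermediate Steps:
U(Q) = 14 (U(Q) = 2 + 12 = 14)
V(n, W) = -2*n/3 - W/3 (V(n, W) = -((n + W) + n)/3 = -((W + n) + n)/3 = -(W + 2*n)/3 = -2*n/3 - W/3)
l(d) = (37 + d)/(22 + d)
S(N) = (14 + N)/(2*N) (S(N) = (N + 14)/(N + N) = (14 + N)/((2*N)) = (14 + N)*(1/(2*N)) = (14 + N)/(2*N))
sqrt(S(V(6, -9)) + l(-184)) = sqrt((14 + (-2/3*6 - 1/3*(-9)))/(2*(-2/3*6 - 1/3*(-9))) + (37 - 184)/(22 - 184)) = sqrt((14 + (-4 + 3))/(2*(-4 + 3)) - 147/(-162)) = sqrt((1/2)*(14 - 1)/(-1) - 1/162*(-147)) = sqrt((1/2)*(-1)*13 + 49/54) = sqrt(-13/2 + 49/54) = sqrt(-151/27) = I*sqrt(453)/9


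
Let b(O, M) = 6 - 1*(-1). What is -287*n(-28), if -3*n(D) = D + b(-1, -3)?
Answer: -2009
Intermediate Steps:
b(O, M) = 7 (b(O, M) = 6 + 1 = 7)
n(D) = -7/3 - D/3 (n(D) = -(D + 7)/3 = -(7 + D)/3 = -7/3 - D/3)
-287*n(-28) = -287*(-7/3 - 1/3*(-28)) = -287*(-7/3 + 28/3) = -287*7 = -2009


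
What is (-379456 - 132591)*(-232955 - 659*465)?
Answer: 276193031330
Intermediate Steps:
(-379456 - 132591)*(-232955 - 659*465) = -512047*(-232955 - 306435) = -512047*(-539390) = 276193031330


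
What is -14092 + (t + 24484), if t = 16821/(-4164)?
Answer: 14418489/1388 ≈ 10388.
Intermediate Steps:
t = -5607/1388 (t = 16821*(-1/4164) = -5607/1388 ≈ -4.0396)
-14092 + (t + 24484) = -14092 + (-5607/1388 + 24484) = -14092 + 33978185/1388 = 14418489/1388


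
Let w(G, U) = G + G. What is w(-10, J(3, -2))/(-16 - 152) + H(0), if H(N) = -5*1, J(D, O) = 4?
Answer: -205/42 ≈ -4.8810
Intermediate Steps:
w(G, U) = 2*G
H(N) = -5
w(-10, J(3, -2))/(-16 - 152) + H(0) = (2*(-10))/(-16 - 152) - 5 = -20/(-168) - 5 = -20*(-1/168) - 5 = 5/42 - 5 = -205/42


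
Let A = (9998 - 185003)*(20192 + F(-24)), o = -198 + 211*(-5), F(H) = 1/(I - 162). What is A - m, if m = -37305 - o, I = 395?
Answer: -823344098569/233 ≈ -3.5337e+9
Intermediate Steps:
F(H) = 1/233 (F(H) = 1/(395 - 162) = 1/233)
o = -1253 (o = -198 - 1055 = -1253)
m = -36052 (m = -37305 - 1*(-1253) = -37305 + 1253 = -36052)
A = -823352498685/233 (A = (9998 - 185003)*(20192 + 1/233) = -175005*4704737/233 = -823352498685/233 ≈ -3.5337e+9)
A - m = -823352498685/233 - 1*(-36052) = -823352498685/233 + 36052 = -823344098569/233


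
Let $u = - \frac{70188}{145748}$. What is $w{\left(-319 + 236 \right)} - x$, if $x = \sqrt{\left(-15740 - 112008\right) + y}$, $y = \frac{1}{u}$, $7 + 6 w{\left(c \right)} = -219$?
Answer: $- \frac{113}{3} - \frac{i \sqrt{39333892015371}}{17547} \approx -37.667 - 357.42 i$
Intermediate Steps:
$u = - \frac{17547}{36437}$ ($u = \left(-70188\right) \frac{1}{145748} = - \frac{17547}{36437} \approx -0.48157$)
$w{\left(c \right)} = - \frac{113}{3}$ ($w{\left(c \right)} = - \frac{7}{6} + \frac{1}{6} \left(-219\right) = - \frac{7}{6} - \frac{73}{2} = - \frac{113}{3}$)
$y = - \frac{36437}{17547}$ ($y = \frac{1}{- \frac{17547}{36437}} = - \frac{36437}{17547} \approx -2.0765$)
$x = \frac{i \sqrt{39333892015371}}{17547}$ ($x = \sqrt{\left(-15740 - 112008\right) - \frac{36437}{17547}} = \sqrt{-127748 - \frac{36437}{17547}} = \sqrt{- \frac{2241630593}{17547}} = \frac{i \sqrt{39333892015371}}{17547} \approx 357.42 i$)
$w{\left(-319 + 236 \right)} - x = - \frac{113}{3} - \frac{i \sqrt{39333892015371}}{17547}$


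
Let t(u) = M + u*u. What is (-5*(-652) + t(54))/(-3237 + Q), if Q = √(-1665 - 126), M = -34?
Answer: -3313609/1746660 - 3071*I*√199/1746660 ≈ -1.8971 - 0.024803*I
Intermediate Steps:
Q = 3*I*√199 (Q = √(-1791) = 3*I*√199 ≈ 42.32*I)
t(u) = -34 + u² (t(u) = -34 + u*u = -34 + u²)
(-5*(-652) + t(54))/(-3237 + Q) = (-5*(-652) + (-34 + 54²))/(-3237 + 3*I*√199) = (3260 + (-34 + 2916))/(-3237 + 3*I*√199) = (3260 + 2882)/(-3237 + 3*I*√199) = 6142/(-3237 + 3*I*√199)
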